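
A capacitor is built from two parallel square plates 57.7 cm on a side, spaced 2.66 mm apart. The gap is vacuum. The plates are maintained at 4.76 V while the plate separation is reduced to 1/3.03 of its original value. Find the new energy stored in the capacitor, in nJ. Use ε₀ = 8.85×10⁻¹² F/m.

U ≈ 38.0 nJ

A = (57.7 cm)² = 0.333 m².
Initially C₁ = ε₀A/d = 8.85×10⁻¹² × 0.333 / 2.66×10⁻³ = 1.11×10⁻⁹ F.
U₁ = 1.25×10⁻⁸ J.
Battery connected ⇒ V is held fixed. C₂ = 3.03 C₁ and U = ½CV², so U₂/U₁ = C₂/C₁ = 3.03.
U₂ = 3.03 × 1.25×10⁻⁸ = 3.80×10⁻⁸ J.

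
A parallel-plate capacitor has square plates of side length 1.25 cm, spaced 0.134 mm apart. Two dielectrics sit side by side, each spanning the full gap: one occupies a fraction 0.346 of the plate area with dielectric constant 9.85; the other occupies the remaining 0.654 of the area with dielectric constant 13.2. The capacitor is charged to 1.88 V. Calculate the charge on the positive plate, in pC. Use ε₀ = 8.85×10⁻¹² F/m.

234 pC

A = (1.25 cm)² = 1.56×10⁻⁴ m².
Side-by-side slabs ⇒ two capacitors in parallel, each spanning the full gap.
C₁ = κ₁ε₀A₁/d = 9.85 × 8.85×10⁻¹² × 5.41×10⁻⁵ / 1.34×10⁻⁴ = 3.52×10⁻¹¹ F.
C₂ = κ₂ε₀A₂/d = 13.2 × 8.85×10⁻¹² × 1.02×10⁻⁴ / 1.34×10⁻⁴ = 8.91×10⁻¹¹ F.
C = C₁ + C₂ = 1.24×10⁻¹⁰ F.
Q = CV = 1.24×10⁻¹⁰ × 1.88 = 2.34×10⁻¹⁰ C.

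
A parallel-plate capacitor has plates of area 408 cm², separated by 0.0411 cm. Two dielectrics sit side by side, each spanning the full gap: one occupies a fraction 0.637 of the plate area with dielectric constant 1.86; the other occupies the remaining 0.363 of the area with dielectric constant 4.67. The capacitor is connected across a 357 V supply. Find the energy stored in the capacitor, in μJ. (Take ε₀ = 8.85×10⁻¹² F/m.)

A = 408 cm² = 4.08×10⁻² m².
Side-by-side slabs ⇒ two capacitors in parallel, each spanning the full gap.
C₁ = κ₁ε₀A₁/d = 1.86 × 8.85×10⁻¹² × 2.60×10⁻² / 4.11×10⁻⁴ = 1.04×10⁻⁹ F.
C₂ = κ₂ε₀A₂/d = 4.67 × 8.85×10⁻¹² × 1.48×10⁻² / 4.11×10⁻⁴ = 1.49×10⁻⁹ F.
C = C₁ + C₂ = 2.53×10⁻⁹ F.
U = ½CV² = ½ × 2.53×10⁻⁹ × (357)² = 1.61×10⁻⁴ J.

U ≈ 161 μJ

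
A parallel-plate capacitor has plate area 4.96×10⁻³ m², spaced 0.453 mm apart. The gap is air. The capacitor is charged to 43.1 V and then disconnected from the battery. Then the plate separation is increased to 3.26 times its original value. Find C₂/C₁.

0.307

C = ε₀A/d scales as 1/d, so C₂/C₁ = d₁/d₂ = 1/3.26 = 0.307.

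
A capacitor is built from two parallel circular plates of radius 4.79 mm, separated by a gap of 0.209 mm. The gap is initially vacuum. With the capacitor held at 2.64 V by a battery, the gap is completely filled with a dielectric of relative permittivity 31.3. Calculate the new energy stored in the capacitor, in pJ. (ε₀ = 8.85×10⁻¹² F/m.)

A = π(4.79 mm)² = 7.21×10⁻⁵ m².
Initially C₁ = ε₀A/d = 8.85×10⁻¹² × 7.21×10⁻⁵ / 2.09×10⁻⁴ = 3.05×10⁻¹² F.
U₁ = 1.06×10⁻¹¹ J.
Battery connected ⇒ V is held fixed. C₂ = 31.3 C₁ and U = ½CV², so U₂/U₁ = C₂/C₁ = 31.3.
U₂ = 31.3 × 1.06×10⁻¹¹ = 3.33×10⁻¹⁰ J.

U ≈ 333 pJ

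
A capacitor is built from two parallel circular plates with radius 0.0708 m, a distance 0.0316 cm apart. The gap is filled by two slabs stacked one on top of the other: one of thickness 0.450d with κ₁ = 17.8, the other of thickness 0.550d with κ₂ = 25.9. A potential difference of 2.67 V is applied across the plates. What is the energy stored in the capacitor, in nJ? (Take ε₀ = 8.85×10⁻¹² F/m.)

A = π(0.0708 m)² = 1.57×10⁻² m².
Stacked slabs ⇒ two capacitors in series, each with the full plate area.
C₁ = κ₁ε₀A/d₁ = 17.8 × 8.85×10⁻¹² × 1.57×10⁻² / 1.42×10⁻⁴ = 1.74×10⁻⁸ F.
C₂ = κ₂ε₀A/d₂ = 25.9 × 8.85×10⁻¹² × 1.57×10⁻² / 1.74×10⁻⁴ = 2.08×10⁻⁸ F.
C = (1/C₁ + 1/C₂)⁻¹ = 9.48×10⁻⁹ F.
U = ½CV² = ½ × 9.48×10⁻⁹ × (2.67)² = 3.38×10⁻⁸ J.

U ≈ 33.8 nJ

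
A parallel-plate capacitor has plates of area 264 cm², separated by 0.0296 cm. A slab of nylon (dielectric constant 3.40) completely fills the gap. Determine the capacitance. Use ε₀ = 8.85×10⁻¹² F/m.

C ≈ 2.68 nF

A = 264 cm² = 2.64×10⁻² m².
C = κε₀A/d = 3.40 × 8.85×10⁻¹² × 2.64×10⁻² / 2.96×10⁻⁴ = 2.68×10⁻⁹ F.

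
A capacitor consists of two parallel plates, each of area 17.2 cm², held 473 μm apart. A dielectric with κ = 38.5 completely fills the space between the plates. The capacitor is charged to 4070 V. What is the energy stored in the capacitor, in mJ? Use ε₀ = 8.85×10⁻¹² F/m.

U ≈ 10.3 mJ

A = 17.2 cm² = 1.72×10⁻³ m².
C = κε₀A/d = 38.5 × 8.85×10⁻¹² × 1.72×10⁻³ / 4.73×10⁻⁴ = 1.24×10⁻⁹ F.
U = ½CV² = ½ × 1.24×10⁻⁹ × (4070)² = 1.03×10⁻² J.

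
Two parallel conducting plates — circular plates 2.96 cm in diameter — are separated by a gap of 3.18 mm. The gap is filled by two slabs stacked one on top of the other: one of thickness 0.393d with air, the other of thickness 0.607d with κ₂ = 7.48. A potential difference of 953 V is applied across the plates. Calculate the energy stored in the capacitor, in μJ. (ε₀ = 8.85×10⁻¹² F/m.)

U ≈ 1.83 μJ

A = π(2.96/2 cm)² = 6.88×10⁻⁴ m².
Stacked slabs ⇒ two capacitors in series, each with the full plate area.
C₁ = κ₁ε₀A/d₁ = 1.00 × 8.85×10⁻¹² × 6.88×10⁻⁴ / 1.25×10⁻³ = 4.87×10⁻¹² F.
C₂ = κ₂ε₀A/d₂ = 7.48 × 8.85×10⁻¹² × 6.88×10⁻⁴ / 1.93×10⁻³ = 2.36×10⁻¹¹ F.
C = (1/C₁ + 1/C₂)⁻¹ = 4.04×10⁻¹² F.
U = ½CV² = ½ × 4.04×10⁻¹² × (953)² = 1.83×10⁻⁶ J.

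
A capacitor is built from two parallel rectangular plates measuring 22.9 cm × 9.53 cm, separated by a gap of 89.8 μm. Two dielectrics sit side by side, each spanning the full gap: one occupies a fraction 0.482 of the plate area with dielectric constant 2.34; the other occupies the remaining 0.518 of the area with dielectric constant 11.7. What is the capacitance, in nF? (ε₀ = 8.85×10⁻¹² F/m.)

A = 22.9 × 9.53 cm² = 2.18×10⁻² m².
Side-by-side slabs ⇒ two capacitors in parallel, each spanning the full gap.
C₁ = κ₁ε₀A₁/d = 2.34 × 8.85×10⁻¹² × 1.05×10⁻² / 8.98×10⁻⁵ = 2.43×10⁻⁹ F.
C₂ = κ₂ε₀A₂/d = 11.7 × 8.85×10⁻¹² × 1.13×10⁻² / 8.98×10⁻⁵ = 1.30×10⁻⁸ F.
C = C₁ + C₂ = 1.55×10⁻⁸ F.

C ≈ 15.5 nF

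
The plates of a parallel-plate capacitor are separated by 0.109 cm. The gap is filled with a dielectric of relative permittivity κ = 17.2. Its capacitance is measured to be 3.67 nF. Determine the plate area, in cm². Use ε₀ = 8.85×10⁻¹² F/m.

A = Cd/(κε₀) = 3.67×10⁻⁹ × 1.09×10⁻³ / (17.2 × 8.85×10⁻¹²) = 2.63×10⁻² m².

A ≈ 263 cm²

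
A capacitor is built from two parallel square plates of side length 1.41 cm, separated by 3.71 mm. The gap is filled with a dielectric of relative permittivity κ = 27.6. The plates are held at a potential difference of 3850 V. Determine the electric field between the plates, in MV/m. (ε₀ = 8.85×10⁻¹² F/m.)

1.04 MV/m

E = V/d = 3850 / 3.71×10⁻³ = 1.04×10⁶ V/m.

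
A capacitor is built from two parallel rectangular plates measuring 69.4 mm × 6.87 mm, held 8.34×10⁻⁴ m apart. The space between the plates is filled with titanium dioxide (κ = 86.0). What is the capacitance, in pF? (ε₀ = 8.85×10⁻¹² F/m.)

A = 69.4 × 6.87 mm² = 4.77×10⁻⁴ m².
C = κε₀A/d = 86.0 × 8.85×10⁻¹² × 4.77×10⁻⁴ / 8.34×10⁻⁴ = 4.35×10⁻¹⁰ F.

C ≈ 435 pF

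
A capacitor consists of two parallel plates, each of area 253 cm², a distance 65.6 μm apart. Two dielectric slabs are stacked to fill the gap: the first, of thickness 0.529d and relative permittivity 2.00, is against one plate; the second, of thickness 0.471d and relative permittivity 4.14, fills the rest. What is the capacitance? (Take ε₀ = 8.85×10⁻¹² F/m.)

C ≈ 9.02 nF

A = 253 cm² = 2.53×10⁻² m².
Stacked slabs ⇒ two capacitors in series, each with the full plate area.
C₁ = κ₁ε₀A/d₁ = 2.00 × 8.85×10⁻¹² × 2.53×10⁻² / 3.47×10⁻⁵ = 1.29×10⁻⁸ F.
C₂ = κ₂ε₀A/d₂ = 4.14 × 8.85×10⁻¹² × 2.53×10⁻² / 3.09×10⁻⁵ = 3.00×10⁻⁸ F.
C = (1/C₁ + 1/C₂)⁻¹ = 9.02×10⁻⁹ F.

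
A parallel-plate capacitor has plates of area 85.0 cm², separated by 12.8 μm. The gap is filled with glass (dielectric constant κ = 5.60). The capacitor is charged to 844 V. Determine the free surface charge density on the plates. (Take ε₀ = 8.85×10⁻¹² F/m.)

A = 85.0 cm² = 8.50×10⁻³ m².
C = κε₀A/d = 5.60 × 8.85×10⁻¹² × 8.50×10⁻³ / 1.28×10⁻⁵ = 3.29×10⁻⁸ F.
σ = Q/A = CV/A = 3.29×10⁻⁸ × 844 / 8.50×10⁻³ = 3.27×10⁻³ C/m².

σ ≈ 327 nC/cm²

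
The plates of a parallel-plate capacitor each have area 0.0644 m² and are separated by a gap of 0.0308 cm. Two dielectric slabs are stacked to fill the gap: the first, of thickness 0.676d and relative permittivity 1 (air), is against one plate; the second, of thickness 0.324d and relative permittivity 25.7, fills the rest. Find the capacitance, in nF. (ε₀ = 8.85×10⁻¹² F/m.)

2.69 nF

Stacked slabs ⇒ two capacitors in series, each with the full plate area.
C₁ = κ₁ε₀A/d₁ = 1.00 × 8.85×10⁻¹² × 6.44×10⁻² / 2.08×10⁻⁴ = 2.74×10⁻⁹ F.
C₂ = κ₂ε₀A/d₂ = 25.7 × 8.85×10⁻¹² × 6.44×10⁻² / 9.98×10⁻⁵ = 1.47×10⁻⁷ F.
C = (1/C₁ + 1/C₂)⁻¹ = 2.69×10⁻⁹ F.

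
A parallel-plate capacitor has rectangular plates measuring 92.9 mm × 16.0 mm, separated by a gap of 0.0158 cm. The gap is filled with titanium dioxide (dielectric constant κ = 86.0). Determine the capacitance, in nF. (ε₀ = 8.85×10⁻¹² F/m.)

7.16 nF

A = 92.9 × 16.0 mm² = 1.49×10⁻³ m².
C = κε₀A/d = 86.0 × 8.85×10⁻¹² × 1.49×10⁻³ / 1.58×10⁻⁴ = 7.16×10⁻⁹ F.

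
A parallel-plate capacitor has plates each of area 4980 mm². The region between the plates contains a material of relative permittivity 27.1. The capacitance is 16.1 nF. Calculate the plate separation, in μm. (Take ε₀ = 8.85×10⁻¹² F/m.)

A = 4980 mm² = 4.98×10⁻³ m².
d = κε₀A/C = 27.1 × 8.85×10⁻¹² × 4.98×10⁻³ / 1.61×10⁻⁸ = 7.42×10⁻⁵ m.

d ≈ 74.2 μm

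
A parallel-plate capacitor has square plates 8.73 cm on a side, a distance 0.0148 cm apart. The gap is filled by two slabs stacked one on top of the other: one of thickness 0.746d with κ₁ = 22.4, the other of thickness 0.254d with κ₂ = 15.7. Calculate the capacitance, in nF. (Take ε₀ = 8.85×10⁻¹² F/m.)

A = (8.73 cm)² = 7.62×10⁻³ m².
Stacked slabs ⇒ two capacitors in series, each with the full plate area.
C₁ = κ₁ε₀A/d₁ = 22.4 × 8.85×10⁻¹² × 7.62×10⁻³ / 1.10×10⁻⁴ = 1.37×10⁻⁸ F.
C₂ = κ₂ε₀A/d₂ = 15.7 × 8.85×10⁻¹² × 7.62×10⁻³ / 3.76×10⁻⁵ = 2.82×10⁻⁸ F.
C = (1/C₁ + 1/C₂)⁻¹ = 9.21×10⁻⁹ F.

9.21 nF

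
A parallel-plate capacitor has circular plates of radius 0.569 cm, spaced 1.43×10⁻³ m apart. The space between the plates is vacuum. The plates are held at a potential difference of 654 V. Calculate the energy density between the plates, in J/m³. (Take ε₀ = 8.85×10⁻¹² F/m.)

0.926 J/m³

E = V/d = 654 / 1.43×10⁻³ = 4.57×10⁵ V/m.
u = ½ε₀E² = ½ × 8.85×10⁻¹² × (4.57×10⁵)² = 0.926 J/m³.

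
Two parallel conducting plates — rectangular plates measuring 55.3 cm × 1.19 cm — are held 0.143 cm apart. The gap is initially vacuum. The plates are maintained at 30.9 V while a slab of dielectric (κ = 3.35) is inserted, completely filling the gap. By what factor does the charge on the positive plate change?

Q₂/Q₁ ≈ 3.35

Battery connected ⇒ V is held fixed.
C₂ = 3.35 C₁ and Q = CV, so Q₂/Q₁ = C₂/C₁ = 3.35.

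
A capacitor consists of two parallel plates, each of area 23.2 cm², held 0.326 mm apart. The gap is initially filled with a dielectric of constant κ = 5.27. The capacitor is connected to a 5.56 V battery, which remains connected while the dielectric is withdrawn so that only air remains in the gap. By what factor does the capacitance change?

0.190

C = κε₀A/d scales with κ, so C₂/C₁ = 1/κ = 1/5.27 = 0.190.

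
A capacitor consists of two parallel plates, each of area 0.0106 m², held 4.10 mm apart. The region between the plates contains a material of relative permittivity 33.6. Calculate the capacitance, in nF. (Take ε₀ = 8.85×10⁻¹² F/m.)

C = κε₀A/d = 33.6 × 8.85×10⁻¹² × 1.06×10⁻² / 4.10×10⁻³ = 7.69×10⁻¹⁰ F.

C ≈ 0.769 nF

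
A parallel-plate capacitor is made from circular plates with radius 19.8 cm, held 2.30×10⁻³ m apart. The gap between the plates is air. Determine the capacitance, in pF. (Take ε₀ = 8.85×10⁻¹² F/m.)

C ≈ 474 pF

A = π(19.8 cm)² = 0.123 m².
C = ε₀A/d = 8.85×10⁻¹² × 0.123 / 2.30×10⁻³ = 4.74×10⁻¹⁰ F.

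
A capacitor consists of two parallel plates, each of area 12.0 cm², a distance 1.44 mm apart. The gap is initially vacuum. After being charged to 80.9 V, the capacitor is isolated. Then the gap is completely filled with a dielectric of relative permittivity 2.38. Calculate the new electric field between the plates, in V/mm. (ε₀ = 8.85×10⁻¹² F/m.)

23.6 V/mm

A = 12.0 cm² = 1.20×10⁻³ m².
Initially C₁ = ε₀A/d = 8.85×10⁻¹² × 1.20×10⁻³ / 1.44×10⁻³ = 7.38×10⁻¹² F.
E₁ = 5.62×10⁴ V/m.
Isolated ⇒ Q is held fixed. V₂ = Q/C₂ = V₁/2.38; E = V/d, so E₂/E₁ = (V₂/V₁)(d₁/d₂) = 0.420.
E₂ = 0.420 × 5.62×10⁴ = 2.36×10⁴ V/m.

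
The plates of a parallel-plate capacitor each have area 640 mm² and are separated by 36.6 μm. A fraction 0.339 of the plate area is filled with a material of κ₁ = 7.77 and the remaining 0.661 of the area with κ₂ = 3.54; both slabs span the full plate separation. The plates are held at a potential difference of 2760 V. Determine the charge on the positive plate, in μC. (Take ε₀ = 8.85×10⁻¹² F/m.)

2.12 μC

A = 640 mm² = 6.40×10⁻⁴ m².
Side-by-side slabs ⇒ two capacitors in parallel, each spanning the full gap.
C₁ = κ₁ε₀A₁/d = 7.77 × 8.85×10⁻¹² × 2.17×10⁻⁴ / 3.66×10⁻⁵ = 4.08×10⁻¹⁰ F.
C₂ = κ₂ε₀A₂/d = 3.54 × 8.85×10⁻¹² × 4.23×10⁻⁴ / 3.66×10⁻⁵ = 3.62×10⁻¹⁰ F.
C = C₁ + C₂ = 7.70×10⁻¹⁰ F.
Q = CV = 7.70×10⁻¹⁰ × 2760 = 2.12×10⁻⁶ C.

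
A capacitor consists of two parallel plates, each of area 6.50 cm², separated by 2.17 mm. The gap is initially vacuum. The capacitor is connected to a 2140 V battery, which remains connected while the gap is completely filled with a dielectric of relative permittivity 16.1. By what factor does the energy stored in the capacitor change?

Battery connected ⇒ V is held fixed.
C₂ = 16.1 C₁ and U = ½CV², so U₂/U₁ = C₂/C₁ = 16.1.

16.1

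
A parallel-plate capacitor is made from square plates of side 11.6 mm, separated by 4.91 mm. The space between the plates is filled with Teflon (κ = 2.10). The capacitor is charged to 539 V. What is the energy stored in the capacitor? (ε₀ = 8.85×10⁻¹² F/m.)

A = (11.6 mm)² = 1.35×10⁻⁴ m².
C = κε₀A/d = 2.10 × 8.85×10⁻¹² × 1.35×10⁻⁴ / 4.91×10⁻³ = 5.09×10⁻¹³ F.
U = ½CV² = ½ × 5.09×10⁻¹³ × (539)² = 7.40×10⁻⁸ J.

74.0 nJ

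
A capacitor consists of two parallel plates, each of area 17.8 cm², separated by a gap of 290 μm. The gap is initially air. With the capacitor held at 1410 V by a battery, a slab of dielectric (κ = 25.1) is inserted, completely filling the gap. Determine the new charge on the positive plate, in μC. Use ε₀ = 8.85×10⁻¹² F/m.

1.92 μC

A = 17.8 cm² = 1.78×10⁻³ m².
Initially C₁ = ε₀A/d = 8.85×10⁻¹² × 1.78×10⁻³ / 2.90×10⁻⁴ = 5.43×10⁻¹¹ F.
Q₁ = 7.66×10⁻⁸ C.
Battery connected ⇒ V is held fixed. C₂ = 25.1 C₁ and Q = CV, so Q₂/Q₁ = C₂/C₁ = 25.1.
Q₂ = 25.1 × 7.66×10⁻⁸ = 1.92×10⁻⁶ C.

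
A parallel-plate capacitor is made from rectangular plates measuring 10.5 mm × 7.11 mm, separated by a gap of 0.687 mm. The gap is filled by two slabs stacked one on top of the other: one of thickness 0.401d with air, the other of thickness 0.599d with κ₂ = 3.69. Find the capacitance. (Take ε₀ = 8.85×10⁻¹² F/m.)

A = 10.5 × 7.11 mm² = 7.47×10⁻⁵ m².
Stacked slabs ⇒ two capacitors in series, each with the full plate area.
C₁ = κ₁ε₀A/d₁ = 1.00 × 8.85×10⁻¹² × 7.47×10⁻⁵ / 2.75×10⁻⁴ = 2.40×10⁻¹² F.
C₂ = κ₂ε₀A/d₂ = 3.69 × 8.85×10⁻¹² × 7.47×10⁻⁵ / 4.12×10⁻⁴ = 5.92×10⁻¹² F.
C = (1/C₁ + 1/C₂)⁻¹ = 1.71×10⁻¹² F.

C ≈ 1.71 pF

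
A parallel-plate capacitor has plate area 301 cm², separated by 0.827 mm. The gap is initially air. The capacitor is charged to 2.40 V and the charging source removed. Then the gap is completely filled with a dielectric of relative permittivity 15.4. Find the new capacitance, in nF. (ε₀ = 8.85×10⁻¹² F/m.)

C ≈ 4.96 nF

A = 301 cm² = 3.01×10⁻² m².
Initially C₁ = ε₀A/d = 8.85×10⁻¹² × 3.01×10⁻² / 8.27×10⁻⁴ = 3.22×10⁻¹⁰ F.
C = κε₀A/d scales with κ, so C₂/C₁ = κ = 15.4.
C₂ = 15.4 × 3.22×10⁻¹⁰ = 4.96×10⁻⁹ F.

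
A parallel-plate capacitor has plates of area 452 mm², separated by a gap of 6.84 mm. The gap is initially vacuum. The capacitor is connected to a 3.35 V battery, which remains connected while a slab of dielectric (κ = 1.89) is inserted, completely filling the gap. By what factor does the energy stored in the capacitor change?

1.89

Battery connected ⇒ V is held fixed.
C₂ = 1.89 C₁ and U = ½CV², so U₂/U₁ = C₂/C₁ = 1.89.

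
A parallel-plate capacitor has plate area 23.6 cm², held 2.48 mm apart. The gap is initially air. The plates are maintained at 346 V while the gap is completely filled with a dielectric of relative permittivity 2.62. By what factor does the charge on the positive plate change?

Q₂/Q₁ ≈ 2.62

Battery connected ⇒ V is held fixed.
C₂ = 2.62 C₁ and Q = CV, so Q₂/Q₁ = C₂/C₁ = 2.62.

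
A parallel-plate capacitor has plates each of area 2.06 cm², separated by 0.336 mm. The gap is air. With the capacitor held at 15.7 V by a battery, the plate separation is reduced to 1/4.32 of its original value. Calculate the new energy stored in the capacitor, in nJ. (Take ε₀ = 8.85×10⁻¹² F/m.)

A = 2.06 cm² = 2.06×10⁻⁴ m².
Initially C₁ = ε₀A/d = 8.85×10⁻¹² × 2.06×10⁻⁴ / 3.36×10⁻⁴ = 5.43×10⁻¹² F.
U₁ = 6.69×10⁻¹⁰ J.
Battery connected ⇒ V is held fixed. C₂ = 4.32 C₁ and U = ½CV², so U₂/U₁ = C₂/C₁ = 4.32.
U₂ = 4.32 × 6.69×10⁻¹⁰ = 2.89×10⁻⁹ J.

U ≈ 2.89 nJ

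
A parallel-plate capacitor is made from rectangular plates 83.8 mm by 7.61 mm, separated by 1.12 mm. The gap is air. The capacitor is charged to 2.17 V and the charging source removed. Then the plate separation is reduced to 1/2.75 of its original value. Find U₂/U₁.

U₂/U₁ ≈ 0.364

Isolated ⇒ Q is held fixed.
C₂ = 2.75 C₁ and U = Q²/(2C), so U₂/U₁ = C₁/C₂ = 0.364.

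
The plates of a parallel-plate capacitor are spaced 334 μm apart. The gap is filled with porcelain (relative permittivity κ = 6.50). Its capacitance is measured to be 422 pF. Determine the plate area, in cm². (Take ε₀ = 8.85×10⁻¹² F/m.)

24.5 cm²

A = Cd/(κε₀) = 4.22×10⁻¹⁰ × 3.34×10⁻⁴ / (6.50 × 8.85×10⁻¹²) = 2.45×10⁻³ m².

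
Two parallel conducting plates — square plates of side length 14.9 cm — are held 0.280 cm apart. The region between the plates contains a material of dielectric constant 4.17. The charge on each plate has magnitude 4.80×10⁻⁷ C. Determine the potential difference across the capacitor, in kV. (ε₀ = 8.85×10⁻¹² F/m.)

A = (14.9 cm)² = 2.22×10⁻² m².
C = κε₀A/d = 4.17 × 8.85×10⁻¹² × 2.22×10⁻² / 2.80×10⁻³ = 2.93×10⁻¹⁰ F.
V = Q/C = 4.80×10⁻⁷ / 2.93×10⁻¹⁰ = 1.64×10³ V.

1.64 kV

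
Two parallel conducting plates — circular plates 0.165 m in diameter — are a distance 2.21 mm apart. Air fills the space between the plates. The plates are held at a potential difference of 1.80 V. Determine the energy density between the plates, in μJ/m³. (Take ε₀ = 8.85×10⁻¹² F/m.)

E = V/d = 1.80 / 2.21×10⁻³ = 8.14×10² V/m.
u = ½ε₀E² = ½ × 8.85×10⁻¹² × (8.14×10²)² = 2.94×10⁻⁶ J/m³.

u ≈ 2.94 μJ/m³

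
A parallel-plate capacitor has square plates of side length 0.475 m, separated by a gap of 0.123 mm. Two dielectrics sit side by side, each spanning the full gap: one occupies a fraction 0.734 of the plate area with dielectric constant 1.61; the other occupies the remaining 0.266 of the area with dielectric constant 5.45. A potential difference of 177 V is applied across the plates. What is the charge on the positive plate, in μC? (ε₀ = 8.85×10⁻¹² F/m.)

A = (0.475 m)² = 0.226 m².
Side-by-side slabs ⇒ two capacitors in parallel, each spanning the full gap.
C₁ = κ₁ε₀A₁/d = 1.61 × 8.85×10⁻¹² × 0.166 / 1.23×10⁻⁴ = 1.92×10⁻⁸ F.
C₂ = κ₂ε₀A₂/d = 5.45 × 8.85×10⁻¹² × 6.00×10⁻² / 1.23×10⁻⁴ = 2.35×10⁻⁸ F.
C = C₁ + C₂ = 4.27×10⁻⁸ F.
Q = CV = 4.27×10⁻⁸ × 177 = 7.56×10⁻⁶ C.

Q ≈ 7.56 μC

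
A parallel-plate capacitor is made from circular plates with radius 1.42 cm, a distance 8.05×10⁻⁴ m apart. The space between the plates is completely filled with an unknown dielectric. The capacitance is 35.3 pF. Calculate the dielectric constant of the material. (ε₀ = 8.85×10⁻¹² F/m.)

κ ≈ 5.07

A = π(1.42 cm)² = 6.33×10⁻⁴ m².
κ = Cd/(ε₀A) = 3.53×10⁻¹¹ × 8.05×10⁻⁴ / (8.85×10⁻¹² × 6.33×10⁻⁴) = 5.07.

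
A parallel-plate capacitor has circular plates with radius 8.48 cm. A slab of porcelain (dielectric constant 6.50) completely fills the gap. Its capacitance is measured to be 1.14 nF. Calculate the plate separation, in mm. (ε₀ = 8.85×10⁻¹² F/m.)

1.14 mm

A = π(8.48 cm)² = 2.26×10⁻² m².
d = κε₀A/C = 6.50 × 8.85×10⁻¹² × 2.26×10⁻² / 1.14×10⁻⁹ = 1.14×10⁻³ m.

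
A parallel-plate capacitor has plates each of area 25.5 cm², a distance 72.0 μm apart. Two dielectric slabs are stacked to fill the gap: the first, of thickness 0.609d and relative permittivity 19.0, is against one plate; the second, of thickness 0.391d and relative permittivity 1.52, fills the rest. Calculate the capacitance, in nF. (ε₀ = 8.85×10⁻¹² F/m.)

C ≈ 1.08 nF

A = 25.5 cm² = 2.55×10⁻³ m².
Stacked slabs ⇒ two capacitors in series, each with the full plate area.
C₁ = κ₁ε₀A/d₁ = 19.0 × 8.85×10⁻¹² × 2.55×10⁻³ / 4.38×10⁻⁵ = 9.78×10⁻⁹ F.
C₂ = κ₂ε₀A/d₂ = 1.52 × 8.85×10⁻¹² × 2.55×10⁻³ / 2.82×10⁻⁵ = 1.22×10⁻⁹ F.
C = (1/C₁ + 1/C₂)⁻¹ = 1.08×10⁻⁹ F.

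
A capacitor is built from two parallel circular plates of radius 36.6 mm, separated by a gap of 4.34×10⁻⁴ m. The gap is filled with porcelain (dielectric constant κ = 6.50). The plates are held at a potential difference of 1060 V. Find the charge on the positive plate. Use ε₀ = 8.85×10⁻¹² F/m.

A = π(36.6 mm)² = 4.21×10⁻³ m².
C = κε₀A/d = 6.50 × 8.85×10⁻¹² × 4.21×10⁻³ / 4.34×10⁻⁴ = 5.58×10⁻¹⁰ F.
Q = CV = 5.58×10⁻¹⁰ × 1060 = 5.91×10⁻⁷ C.

0.591 μC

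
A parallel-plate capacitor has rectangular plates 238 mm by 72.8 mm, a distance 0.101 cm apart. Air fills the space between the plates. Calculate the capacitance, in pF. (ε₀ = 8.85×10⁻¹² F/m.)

C ≈ 152 pF

A = 238 × 72.8 mm² = 1.73×10⁻² m².
C = ε₀A/d = 8.85×10⁻¹² × 1.73×10⁻² / 1.01×10⁻³ = 1.52×10⁻¹⁰ F.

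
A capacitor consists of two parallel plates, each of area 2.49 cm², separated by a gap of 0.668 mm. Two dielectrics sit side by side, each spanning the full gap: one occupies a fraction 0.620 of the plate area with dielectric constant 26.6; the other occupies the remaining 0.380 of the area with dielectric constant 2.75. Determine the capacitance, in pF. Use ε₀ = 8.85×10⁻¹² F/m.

A = 2.49 cm² = 2.49×10⁻⁴ m².
Side-by-side slabs ⇒ two capacitors in parallel, each spanning the full gap.
C₁ = κ₁ε₀A₁/d = 26.6 × 8.85×10⁻¹² × 1.54×10⁻⁴ / 6.68×10⁻⁴ = 5.44×10⁻¹¹ F.
C₂ = κ₂ε₀A₂/d = 2.75 × 8.85×10⁻¹² × 9.46×10⁻⁵ / 6.68×10⁻⁴ = 3.45×10⁻¹² F.
C = C₁ + C₂ = 5.79×10⁻¹¹ F.

C ≈ 57.9 pF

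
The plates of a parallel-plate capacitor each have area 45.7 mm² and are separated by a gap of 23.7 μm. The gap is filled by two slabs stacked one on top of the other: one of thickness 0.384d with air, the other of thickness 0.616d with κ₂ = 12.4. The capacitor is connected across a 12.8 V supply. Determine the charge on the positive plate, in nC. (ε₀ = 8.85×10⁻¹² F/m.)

A = 45.7 mm² = 4.57×10⁻⁵ m².
Stacked slabs ⇒ two capacitors in series, each with the full plate area.
C₁ = κ₁ε₀A/d₁ = 1.00 × 8.85×10⁻¹² × 4.57×10⁻⁵ / 9.10×10⁻⁶ = 4.44×10⁻¹¹ F.
C₂ = κ₂ε₀A/d₂ = 12.4 × 8.85×10⁻¹² × 4.57×10⁻⁵ / 1.46×10⁻⁵ = 3.44×10⁻¹⁰ F.
C = (1/C₁ + 1/C₂)⁻¹ = 3.93×10⁻¹¹ F.
Q = CV = 3.93×10⁻¹¹ × 12.8 = 5.04×10⁻¹⁰ C.

0.504 nC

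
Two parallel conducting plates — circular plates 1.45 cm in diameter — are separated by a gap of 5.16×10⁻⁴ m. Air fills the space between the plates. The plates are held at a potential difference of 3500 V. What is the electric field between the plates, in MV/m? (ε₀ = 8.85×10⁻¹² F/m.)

E = V/d = 3500 / 5.16×10⁻⁴ = 6.78×10⁶ V/m.

E ≈ 6.78 MV/m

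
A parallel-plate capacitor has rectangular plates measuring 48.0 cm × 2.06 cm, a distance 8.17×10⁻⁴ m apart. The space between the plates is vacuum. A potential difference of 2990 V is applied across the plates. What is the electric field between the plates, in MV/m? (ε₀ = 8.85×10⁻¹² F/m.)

E = V/d = 2990 / 8.17×10⁻⁴ = 3.66×10⁶ V/m.

3.66 MV/m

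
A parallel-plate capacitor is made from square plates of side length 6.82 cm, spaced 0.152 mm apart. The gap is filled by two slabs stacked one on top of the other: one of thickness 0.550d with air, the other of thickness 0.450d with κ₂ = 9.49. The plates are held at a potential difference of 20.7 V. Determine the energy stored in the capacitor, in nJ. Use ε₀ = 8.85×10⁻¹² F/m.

A = (6.82 cm)² = 4.65×10⁻³ m².
Stacked slabs ⇒ two capacitors in series, each with the full plate area.
C₁ = κ₁ε₀A/d₁ = 1.00 × 8.85×10⁻¹² × 4.65×10⁻³ / 8.36×10⁻⁵ = 4.92×10⁻¹⁰ F.
C₂ = κ₂ε₀A/d₂ = 9.49 × 8.85×10⁻¹² × 4.65×10⁻³ / 6.84×10⁻⁵ = 5.71×10⁻⁹ F.
C = (1/C₁ + 1/C₂)⁻¹ = 4.53×10⁻¹⁰ F.
U = ½CV² = ½ × 4.53×10⁻¹⁰ × (20.7)² = 9.71×10⁻⁸ J.

U ≈ 97.1 nJ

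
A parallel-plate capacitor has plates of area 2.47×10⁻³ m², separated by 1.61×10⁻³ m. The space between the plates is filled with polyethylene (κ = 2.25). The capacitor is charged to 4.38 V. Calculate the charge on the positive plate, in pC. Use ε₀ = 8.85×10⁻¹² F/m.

C = κε₀A/d = 2.25 × 8.85×10⁻¹² × 2.47×10⁻³ / 1.61×10⁻³ = 3.05×10⁻¹¹ F.
Q = CV = 3.05×10⁻¹¹ × 4.38 = 1.34×10⁻¹⁰ C.

134 pC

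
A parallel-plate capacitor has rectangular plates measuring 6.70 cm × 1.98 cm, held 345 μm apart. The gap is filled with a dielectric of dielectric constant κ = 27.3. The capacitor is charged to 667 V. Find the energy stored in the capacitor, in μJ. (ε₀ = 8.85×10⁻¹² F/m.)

U ≈ 207 μJ

A = 6.70 × 1.98 cm² = 1.33×10⁻³ m².
C = κε₀A/d = 27.3 × 8.85×10⁻¹² × 1.33×10⁻³ / 3.45×10⁻⁴ = 9.29×10⁻¹⁰ F.
U = ½CV² = ½ × 9.29×10⁻¹⁰ × (667)² = 2.07×10⁻⁴ J.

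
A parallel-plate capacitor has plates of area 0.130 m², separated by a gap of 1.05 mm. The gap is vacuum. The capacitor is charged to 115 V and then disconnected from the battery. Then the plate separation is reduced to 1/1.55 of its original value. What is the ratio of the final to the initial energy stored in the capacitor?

Isolated ⇒ Q is held fixed.
C₂ = 1.55 C₁ and U = Q²/(2C), so U₂/U₁ = C₁/C₂ = 0.645.

U₂/U₁ ≈ 0.645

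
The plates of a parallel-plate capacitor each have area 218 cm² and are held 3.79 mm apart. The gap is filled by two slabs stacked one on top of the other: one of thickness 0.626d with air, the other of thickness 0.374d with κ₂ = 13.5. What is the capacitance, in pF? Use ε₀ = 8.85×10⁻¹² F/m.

A = 218 cm² = 2.18×10⁻² m².
Stacked slabs ⇒ two capacitors in series, each with the full plate area.
C₁ = κ₁ε₀A/d₁ = 1.00 × 8.85×10⁻¹² × 2.18×10⁻² / 2.37×10⁻³ = 8.13×10⁻¹¹ F.
C₂ = κ₂ε₀A/d₂ = 13.5 × 8.85×10⁻¹² × 2.18×10⁻² / 1.42×10⁻³ = 1.84×10⁻⁹ F.
C = (1/C₁ + 1/C₂)⁻¹ = 7.79×10⁻¹¹ F.

C ≈ 77.9 pF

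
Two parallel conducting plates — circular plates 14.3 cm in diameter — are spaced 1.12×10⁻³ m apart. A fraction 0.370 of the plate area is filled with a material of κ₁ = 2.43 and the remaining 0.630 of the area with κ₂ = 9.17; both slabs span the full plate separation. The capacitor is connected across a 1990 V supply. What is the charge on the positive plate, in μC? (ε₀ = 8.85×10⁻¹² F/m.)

1.69 μC

A = π(14.3/2 cm)² = 1.61×10⁻² m².
Side-by-side slabs ⇒ two capacitors in parallel, each spanning the full gap.
C₁ = κ₁ε₀A₁/d = 2.43 × 8.85×10⁻¹² × 5.94×10⁻³ / 1.12×10⁻³ = 1.14×10⁻¹⁰ F.
C₂ = κ₂ε₀A₂/d = 9.17 × 8.85×10⁻¹² × 1.01×10⁻² / 1.12×10⁻³ = 7.33×10⁻¹⁰ F.
C = C₁ + C₂ = 8.47×10⁻¹⁰ F.
Q = CV = 8.47×10⁻¹⁰ × 1990 = 1.69×10⁻⁶ C.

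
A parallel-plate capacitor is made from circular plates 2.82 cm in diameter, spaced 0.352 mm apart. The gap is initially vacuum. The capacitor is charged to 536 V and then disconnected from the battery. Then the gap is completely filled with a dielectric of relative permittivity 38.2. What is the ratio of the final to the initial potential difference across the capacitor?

Isolated ⇒ Q is held fixed.
C₂ = 38.2 C₁ and V = Q/C, so V₂/V₁ = C₁/C₂ = 0.0262.

0.0262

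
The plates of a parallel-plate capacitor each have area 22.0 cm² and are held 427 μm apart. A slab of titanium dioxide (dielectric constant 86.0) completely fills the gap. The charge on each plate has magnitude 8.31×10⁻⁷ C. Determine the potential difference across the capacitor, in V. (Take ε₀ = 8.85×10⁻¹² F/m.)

A = 22.0 cm² = 2.20×10⁻³ m².
C = κε₀A/d = 86.0 × 8.85×10⁻¹² × 2.20×10⁻³ / 4.27×10⁻⁴ = 3.92×10⁻⁹ F.
V = Q/C = 8.31×10⁻⁷ / 3.92×10⁻⁹ = 2.12×10² V.

V ≈ 212 V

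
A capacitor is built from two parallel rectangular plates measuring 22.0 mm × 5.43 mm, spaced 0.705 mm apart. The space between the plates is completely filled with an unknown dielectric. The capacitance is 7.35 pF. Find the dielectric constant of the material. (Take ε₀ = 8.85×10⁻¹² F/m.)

A = 22.0 × 5.43 mm² = 1.19×10⁻⁴ m².
κ = Cd/(ε₀A) = 7.35×10⁻¹² × 7.05×10⁻⁴ / (8.85×10⁻¹² × 1.19×10⁻⁴) = 4.90.

κ ≈ 4.90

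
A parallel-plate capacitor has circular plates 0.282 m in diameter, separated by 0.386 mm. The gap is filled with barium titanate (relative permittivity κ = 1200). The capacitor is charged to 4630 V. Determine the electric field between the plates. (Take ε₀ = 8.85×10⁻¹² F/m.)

E = V/d = 4630 / 3.86×10⁻⁴ = 1.20×10⁷ V/m.

E ≈ 12.0 MV/m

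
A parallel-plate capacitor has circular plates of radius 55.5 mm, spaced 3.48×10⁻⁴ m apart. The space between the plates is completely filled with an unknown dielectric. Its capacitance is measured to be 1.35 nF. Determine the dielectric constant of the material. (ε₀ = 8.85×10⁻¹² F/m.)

A = π(55.5 mm)² = 9.68×10⁻³ m².
κ = Cd/(ε₀A) = 1.35×10⁻⁹ × 3.48×10⁻⁴ / (8.85×10⁻¹² × 9.68×10⁻³) = 5.49.

5.49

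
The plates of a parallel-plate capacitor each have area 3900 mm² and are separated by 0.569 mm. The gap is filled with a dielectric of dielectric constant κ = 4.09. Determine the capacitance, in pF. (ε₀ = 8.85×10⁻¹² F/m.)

A = 3900 mm² = 3.90×10⁻³ m².
C = κε₀A/d = 4.09 × 8.85×10⁻¹² × 3.90×10⁻³ / 5.69×10⁻⁴ = 2.48×10⁻¹⁰ F.

248 pF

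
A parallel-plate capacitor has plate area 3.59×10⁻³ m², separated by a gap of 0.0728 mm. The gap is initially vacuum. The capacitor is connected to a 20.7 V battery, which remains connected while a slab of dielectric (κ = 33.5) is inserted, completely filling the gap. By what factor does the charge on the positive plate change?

Battery connected ⇒ V is held fixed.
C₂ = 33.5 C₁ and Q = CV, so Q₂/Q₁ = C₂/C₁ = 33.5.

Q₂/Q₁ ≈ 33.5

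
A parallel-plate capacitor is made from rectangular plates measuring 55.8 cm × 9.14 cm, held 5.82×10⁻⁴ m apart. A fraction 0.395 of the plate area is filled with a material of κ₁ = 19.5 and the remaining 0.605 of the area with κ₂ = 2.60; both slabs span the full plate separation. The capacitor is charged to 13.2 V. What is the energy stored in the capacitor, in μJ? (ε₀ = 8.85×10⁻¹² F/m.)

0.627 μJ

A = 55.8 × 9.14 cm² = 5.10×10⁻² m².
Side-by-side slabs ⇒ two capacitors in parallel, each spanning the full gap.
C₁ = κ₁ε₀A₁/d = 19.5 × 8.85×10⁻¹² × 2.01×10⁻² / 5.82×10⁻⁴ = 5.97×10⁻⁹ F.
C₂ = κ₂ε₀A₂/d = 2.60 × 8.85×10⁻¹² × 3.09×10⁻² / 5.82×10⁻⁴ = 1.22×10⁻⁹ F.
C = C₁ + C₂ = 7.19×10⁻⁹ F.
U = ½CV² = ½ × 7.19×10⁻⁹ × (13.2)² = 6.27×10⁻⁷ J.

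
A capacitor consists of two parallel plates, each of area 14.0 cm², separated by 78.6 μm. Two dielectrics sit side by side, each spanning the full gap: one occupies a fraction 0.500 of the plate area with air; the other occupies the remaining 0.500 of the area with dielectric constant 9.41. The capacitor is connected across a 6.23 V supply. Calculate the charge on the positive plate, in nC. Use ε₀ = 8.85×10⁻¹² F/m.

A = 14.0 cm² = 1.40×10⁻³ m².
Side-by-side slabs ⇒ two capacitors in parallel, each spanning the full gap.
C₁ = κ₁ε₀A₁/d = 1.00 × 8.85×10⁻¹² × 7.00×10⁻⁴ / 7.86×10⁻⁵ = 7.88×10⁻¹¹ F.
C₂ = κ₂ε₀A₂/d = 9.41 × 8.85×10⁻¹² × 7.00×10⁻⁴ / 7.86×10⁻⁵ = 7.42×10⁻¹⁰ F.
C = C₁ + C₂ = 8.20×10⁻¹⁰ F.
Q = CV = 8.20×10⁻¹⁰ × 6.23 = 5.11×10⁻⁹ C.

5.11 nC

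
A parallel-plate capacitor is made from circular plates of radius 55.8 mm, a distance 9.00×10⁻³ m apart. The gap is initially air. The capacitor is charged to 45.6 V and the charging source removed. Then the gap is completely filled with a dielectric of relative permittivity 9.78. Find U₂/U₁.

Isolated ⇒ Q is held fixed.
C₂ = 9.78 C₁ and U = Q²/(2C), so U₂/U₁ = C₁/C₂ = 0.102.

0.102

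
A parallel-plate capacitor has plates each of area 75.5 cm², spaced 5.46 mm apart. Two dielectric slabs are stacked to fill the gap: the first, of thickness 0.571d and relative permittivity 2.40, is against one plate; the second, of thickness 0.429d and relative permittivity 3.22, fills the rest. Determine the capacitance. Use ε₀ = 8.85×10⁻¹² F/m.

A = 75.5 cm² = 7.55×10⁻³ m².
Stacked slabs ⇒ two capacitors in series, each with the full plate area.
C₁ = κ₁ε₀A/d₁ = 2.40 × 8.85×10⁻¹² × 7.55×10⁻³ / 3.12×10⁻³ = 5.14×10⁻¹¹ F.
C₂ = κ₂ε₀A/d₂ = 3.22 × 8.85×10⁻¹² × 7.55×10⁻³ / 2.34×10⁻³ = 9.19×10⁻¹¹ F.
C = (1/C₁ + 1/C₂)⁻¹ = 3.30×10⁻¹¹ F.

33.0 pF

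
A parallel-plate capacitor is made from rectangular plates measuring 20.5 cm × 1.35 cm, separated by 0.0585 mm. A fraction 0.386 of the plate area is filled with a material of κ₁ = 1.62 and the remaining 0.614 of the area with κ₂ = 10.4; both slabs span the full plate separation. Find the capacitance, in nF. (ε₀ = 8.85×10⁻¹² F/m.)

C ≈ 2.94 nF

A = 20.5 × 1.35 cm² = 2.77×10⁻³ m².
Side-by-side slabs ⇒ two capacitors in parallel, each spanning the full gap.
C₁ = κ₁ε₀A₁/d = 1.62 × 8.85×10⁻¹² × 1.07×10⁻³ / 5.85×10⁻⁵ = 2.62×10⁻¹⁰ F.
C₂ = κ₂ε₀A₂/d = 10.4 × 8.85×10⁻¹² × 1.70×10⁻³ / 5.85×10⁻⁵ = 2.67×10⁻⁹ F.
C = C₁ + C₂ = 2.94×10⁻⁹ F.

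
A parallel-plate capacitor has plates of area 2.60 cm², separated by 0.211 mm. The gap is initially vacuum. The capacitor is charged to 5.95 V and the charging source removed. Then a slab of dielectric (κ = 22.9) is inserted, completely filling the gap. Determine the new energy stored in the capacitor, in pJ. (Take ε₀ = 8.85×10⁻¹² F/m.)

8.43 pJ

A = 2.60 cm² = 2.60×10⁻⁴ m².
Initially C₁ = ε₀A/d = 8.85×10⁻¹² × 2.60×10⁻⁴ / 2.11×10⁻⁴ = 1.09×10⁻¹¹ F.
U₁ = 1.93×10⁻¹⁰ J.
Isolated ⇒ Q is held fixed. C₂ = 22.9 C₁ and U = Q²/(2C), so U₂/U₁ = C₁/C₂ = 0.0437.
U₂ = 0.0437 × 1.93×10⁻¹⁰ = 8.43×10⁻¹² J.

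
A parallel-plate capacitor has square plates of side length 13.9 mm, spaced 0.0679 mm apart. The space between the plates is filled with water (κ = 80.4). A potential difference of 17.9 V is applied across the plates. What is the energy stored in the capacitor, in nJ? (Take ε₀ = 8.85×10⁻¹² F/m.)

A = (13.9 mm)² = 1.93×10⁻⁴ m².
C = κε₀A/d = 80.4 × 8.85×10⁻¹² × 1.93×10⁻⁴ / 6.79×10⁻⁵ = 2.02×10⁻⁹ F.
U = ½CV² = ½ × 2.02×10⁻⁹ × (17.9)² = 3.24×10⁻⁷ J.

324 nJ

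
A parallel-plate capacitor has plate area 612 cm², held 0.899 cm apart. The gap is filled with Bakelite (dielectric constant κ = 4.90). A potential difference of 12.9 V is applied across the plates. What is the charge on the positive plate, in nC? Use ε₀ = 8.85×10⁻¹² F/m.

A = 612 cm² = 6.12×10⁻² m².
C = κε₀A/d = 4.90 × 8.85×10⁻¹² × 6.12×10⁻² / 8.99×10⁻³ = 2.95×10⁻¹⁰ F.
Q = CV = 2.95×10⁻¹⁰ × 12.9 = 3.81×10⁻⁹ C.

Q ≈ 3.81 nC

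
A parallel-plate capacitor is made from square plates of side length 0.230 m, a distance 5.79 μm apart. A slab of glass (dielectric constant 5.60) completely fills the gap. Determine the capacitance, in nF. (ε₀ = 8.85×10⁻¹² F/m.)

C ≈ 453 nF

A = (0.230 m)² = 5.29×10⁻² m².
C = κε₀A/d = 5.60 × 8.85×10⁻¹² × 5.29×10⁻² / 5.79×10⁻⁶ = 4.53×10⁻⁷ F.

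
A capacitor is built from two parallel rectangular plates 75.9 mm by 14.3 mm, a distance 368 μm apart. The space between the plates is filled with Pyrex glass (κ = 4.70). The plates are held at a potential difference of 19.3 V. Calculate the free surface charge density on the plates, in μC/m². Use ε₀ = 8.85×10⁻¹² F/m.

σ ≈ 2.18 μC/m²

A = 75.9 × 14.3 mm² = 1.09×10⁻³ m².
C = κε₀A/d = 4.70 × 8.85×10⁻¹² × 1.09×10⁻³ / 3.68×10⁻⁴ = 1.23×10⁻¹⁰ F.
σ = Q/A = CV/A = 1.23×10⁻¹⁰ × 19.3 / 1.09×10⁻³ = 2.18×10⁻⁶ C/m².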